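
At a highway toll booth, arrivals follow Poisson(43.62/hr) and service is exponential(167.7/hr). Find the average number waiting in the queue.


ρ = 43.62/167.7 = 0.2601
Lq = ρ²/(1−ρ) = 0.06766/0.7399 = 0.09144

Final: 0.09144


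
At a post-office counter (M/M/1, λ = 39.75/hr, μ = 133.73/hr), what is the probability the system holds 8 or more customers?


ρ = 39.75/133.73 = 0.2972
P(N ≥ n) = ρ^n = 0.2972^8 = 0.00006093

Final: 0.00006093


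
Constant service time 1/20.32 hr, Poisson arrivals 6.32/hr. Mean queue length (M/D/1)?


ρ = 6.32/20.32 = 0.3110
M/D/1: Lq = ρ²/(2(1−ρ)) = 0.09674/(2·0.6890) = 0.07020

Final: 0.07020


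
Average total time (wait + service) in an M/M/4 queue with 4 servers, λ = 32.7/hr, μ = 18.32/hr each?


a = 1.7849; ρ = 0.4462; P₀ = 0.164218
Lq = P₀·a^c·ρ/(c!(1−ρ)²) = 0.10107
Wq = Lq/λ = 0.10107/32.7 = 0.003091 hr
W = Wq + 1/μ = 0.003091 + 0.05459 = 0.05768 hr

Final: 0.05768 hr


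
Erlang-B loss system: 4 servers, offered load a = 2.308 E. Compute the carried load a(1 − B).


B(4,2.308) = 0.128473 (Erlang-B)
Carried load = a(1 − B) = 2.308·(1 − 0.128473) = 2.308·0.871527 = 2.0115 E

Final: 2.0115 Erlangs


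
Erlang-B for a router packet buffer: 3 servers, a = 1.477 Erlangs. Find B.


B(c,a) = (a^c/c!) / Σ_{k=0}^{c} a^k/k!
a^3/3! = 0.537020
Σ terms (k=0..3): 1.00000 + 1.47700 + 1.09076 + 0.53702 = 4.104784
B = 0.537020/4.104784 = 0.130828

Final: 0.130828


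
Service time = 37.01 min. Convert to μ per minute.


μ = 1/(service time) in consistent units.
1 minute = 1 min, so μ = 1/37.01 = 0.02702 per minute

Final: 0.02702 /min


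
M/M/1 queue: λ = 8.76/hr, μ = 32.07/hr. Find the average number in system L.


ρ = λ/μ = 8.76/32.07 = 0.2732
L = ρ/(1−ρ) = 0.2732/(1 − 0.2732) = 0.2732/0.7268 = 0.3758

Final: 0.3758


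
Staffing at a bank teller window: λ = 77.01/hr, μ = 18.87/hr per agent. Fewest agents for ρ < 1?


Stability requires cμ > λ ⇔ c > λ/μ.
λ/μ = 77.01/18.87 = 4.0811
Minimum integer c = ⌊4.0811⌋ + 1 = 5
Check: 5·18.87 = 94.35 > 77.01, while 4·18.87 = 75.48 ≤ 77.01

Final: 5 servers


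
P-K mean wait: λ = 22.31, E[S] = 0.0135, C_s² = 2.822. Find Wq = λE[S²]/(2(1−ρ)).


ρ = λ·E[S] = 22.31·0.0135 = 0.3012
E[S²] = E[S]²(1+C_s²) = 0.0135²·(1+2.822) = 0.0006966
Wq = λ·E[S²]/(2(1−ρ)) = 22.31·0.0006966/(2·0.6988) = 0.01112 hr

Final: 0.01112 hr


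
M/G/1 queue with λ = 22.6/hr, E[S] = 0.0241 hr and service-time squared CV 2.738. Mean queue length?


ρ = λ·E[S] = 22.6·0.0241 = 0.5447
Lq = ρ²(1+C_s²)/(2(1−ρ)) = 0.2967·(1+2.738)/(2·0.4553)
= 0.2967·3.7380/0.9107 = 1.21766

Final: 1.21766


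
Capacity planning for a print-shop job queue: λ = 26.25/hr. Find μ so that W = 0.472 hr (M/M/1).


W = 1/(μ−λ) ⇒ μ − λ = 1/W = 1/0.472 = 2.1186
μ = λ + 1/W = 26.25 + 2.1186 = 28.3686 per hr

Final: 28.3686 /hr


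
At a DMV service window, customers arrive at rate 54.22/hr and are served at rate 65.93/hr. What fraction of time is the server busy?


ρ = λ/μ = 54.22/65.93 = 0.8224

Final: 0.8224


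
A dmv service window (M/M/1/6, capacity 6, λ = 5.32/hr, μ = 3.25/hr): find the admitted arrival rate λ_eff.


ρ = 1.6369; P_K = (1−ρ)ρ^6/(1−ρ^7) = 0.401858
λ_eff = λ(1 − P_K) = 5.32·(1 − 0.401858) = 5.32·0.598142 = 3.1821 /hr

Final: 3.1821 /hr


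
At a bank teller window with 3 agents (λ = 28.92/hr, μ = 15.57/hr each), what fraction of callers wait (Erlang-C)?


a = λ/μ = 1.8574; ρ = a/3 = 0.6191
P₀ = 0.135380 (from M/M/c formula)
C(c,a) = [a^c/(c!(1−ρ))]·P₀ = [6.40810/(6·0.3809)]·0.135380
= 2.80422·0.135380 = 0.379634

Final: 0.379634


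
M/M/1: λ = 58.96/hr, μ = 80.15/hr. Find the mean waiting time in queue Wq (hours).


ρ = 58.96/80.15 = 0.7356
Wq = ρ/(μ−λ) = 0.7356/(80.15 − 58.96) = 0.7356/21.19 = 0.03472 hr

Final: 0.03472 hr


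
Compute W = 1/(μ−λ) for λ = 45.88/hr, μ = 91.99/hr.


W = 1/(μ−λ) = 1/(91.99 − 45.88) = 1/46.11 = 0.02169 hr

Final: 0.02169 hr


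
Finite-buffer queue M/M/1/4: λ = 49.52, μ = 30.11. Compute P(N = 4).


ρ = λ/μ = 49.52/30.11 = 1.6446
P_K = (1−ρ)ρ^K/(1−ρ^(K+1)) = (-0.6446·7.316098)/(1 − 12.032321)
= -4.716223/-11.032321 = 0.427491

Final: 0.427491


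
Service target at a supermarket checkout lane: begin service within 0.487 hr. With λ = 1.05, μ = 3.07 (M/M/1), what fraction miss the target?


ρ = 1.05/3.07 = 0.3420
P(Wq > t) = ρ·e^{−(μ−λ)t} = 0.3420·e^{−0.9837}
= 0.3420·0.373910 = 0.127885

Final: 0.127885


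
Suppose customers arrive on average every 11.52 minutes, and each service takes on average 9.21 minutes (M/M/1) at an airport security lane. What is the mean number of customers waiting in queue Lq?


λ = 60/11.52 = 5.2083 /hr
μ = 60/9.21 = 6.5147 /hr
ρ = λ/μ = 5.2083/6.5147 = 0.7995
Lq = ρ²/(1−ρ) = 0.6392/0.2005 = 3.1875

Final: 3.1875


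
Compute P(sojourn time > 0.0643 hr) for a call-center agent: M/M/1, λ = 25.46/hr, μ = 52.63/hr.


W ~ Exponential(μ−λ) for M/M/1.
μ − λ = 52.63 − 25.46 = 27.1700
P(W > t) = e^{−(μ−λ)t} = e^{−1.7470} = 0.174291

Final: 0.174291


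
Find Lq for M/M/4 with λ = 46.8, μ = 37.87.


a = λ/μ = 1.2358; ρ = a/4 = 0.3090
P₀ = 0.289469
Lq = P₀·a^c·ρ / (c!·(1−ρ)²) = 0.289469·2.33240·0.3090/(24·0.47755)
= 0.01820

Final: 0.01820


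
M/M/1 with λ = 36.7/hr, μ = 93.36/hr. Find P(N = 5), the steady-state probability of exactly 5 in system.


ρ = 36.7/93.36 = 0.3931
P_n = (1−ρ)·ρ^n = (1 − 0.3931)·0.3931^5 = 0.6069·0.009387 = 0.005697

Final: 0.005697


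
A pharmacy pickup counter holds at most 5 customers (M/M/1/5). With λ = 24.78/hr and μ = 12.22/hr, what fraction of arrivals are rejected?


ρ = λ/μ = 24.78/12.22 = 2.0278
P_K = (1−ρ)ρ^K/(1−ρ^(K+1)) = (-1.0278·34.288657)/(1 − 69.531336)
= -35.242679/-68.531336 = 0.514256

Final: 0.514256


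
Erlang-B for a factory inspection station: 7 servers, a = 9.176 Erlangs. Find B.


B(c,a) = (a^c/c!) / Σ_{k=0}^{c} a^k/k!
a^7/7! = 1086.784155
Σ terms (k=0..7): 1.00000 + 9.17600 + 42.09949 + 128.76830 + 295.39448 + 542.10795 + 829.06376 + 1086.78415 = 2934.394140
B = 1086.784155/2934.394140 = 0.370361

Final: 0.370361


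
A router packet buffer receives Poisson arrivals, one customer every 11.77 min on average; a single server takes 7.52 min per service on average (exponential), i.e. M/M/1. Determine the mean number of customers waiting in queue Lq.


λ = 60/11.77 = 5.0977 /hr
μ = 60/7.52 = 7.9787 /hr
ρ = λ/μ = 5.0977/7.9787 = 0.6389
Lq = ρ²/(1−ρ) = 0.4082/0.3611 = 1.1305

Final: 1.1305


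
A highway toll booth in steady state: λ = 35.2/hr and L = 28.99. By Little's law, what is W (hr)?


W = L/λ = 28.99/35.2 = 0.8236 hr

Final: 0.8236 hr


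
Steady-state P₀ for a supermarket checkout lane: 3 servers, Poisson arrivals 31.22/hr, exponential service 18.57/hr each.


a = λ/μ = 31.22/18.57 = 1.6812; ρ = a/c = 0.5604
Σ_{k=0}^{2} a^k/k! (terms k=0..2) = 1.00000 + 1.68121 + 1.41323 = 4.09443
Tail: a^3/(3!(1−ρ)) = 4.75185/(6·0.4396) = 1.80159
P₀ = 1/(4.09443 + 1.80159) = 1/5.89602 = 0.169606

Final: 0.169606


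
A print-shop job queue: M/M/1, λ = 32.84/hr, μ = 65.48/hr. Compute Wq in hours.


ρ = 32.84/65.48 = 0.5015
Wq = ρ/(μ−λ) = 0.5015/(65.48 − 32.84) = 0.5015/32.64 = 0.01537 hr

Final: 0.01537 hr


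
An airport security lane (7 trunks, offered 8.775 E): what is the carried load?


B(7,8.775) = 0.350094 (Erlang-B)
Carried load = a(1 − B) = 8.775·(1 − 0.350094) = 8.775·0.649906 = 5.7029 E

Final: 5.7029 Erlangs


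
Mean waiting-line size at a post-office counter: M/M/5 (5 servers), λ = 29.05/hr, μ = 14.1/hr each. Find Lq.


a = λ/μ = 2.0603; ρ = a/5 = 0.4121
P₀ = 0.126308
Lq = P₀·a^c·ρ / (c!·(1−ρ)²) = 0.126308·37.12232·0.4121/(120·0.34568)
= 0.04658

Final: 0.04658


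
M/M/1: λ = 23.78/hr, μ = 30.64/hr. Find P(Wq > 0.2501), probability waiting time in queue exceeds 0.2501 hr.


ρ = 23.78/30.64 = 0.7761
P(Wq > t) = ρ·e^{−(μ−λ)t} = 0.7761·e^{−1.7157}
= 0.7761·0.179840 = 0.139576

Final: 0.139576


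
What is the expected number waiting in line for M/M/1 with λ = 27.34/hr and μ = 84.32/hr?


ρ = 27.34/84.32 = 0.3242
Lq = ρ²/(1−ρ) = 0.1051/0.6758 = 0.1556

Final: 0.1556


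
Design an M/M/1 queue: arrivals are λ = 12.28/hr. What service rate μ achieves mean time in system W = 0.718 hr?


W = 1/(μ−λ) ⇒ μ − λ = 1/W = 1/0.718 = 1.3928
μ = λ + 1/W = 12.28 + 1.3928 = 13.6728 per hr

Final: 13.6728 /hr


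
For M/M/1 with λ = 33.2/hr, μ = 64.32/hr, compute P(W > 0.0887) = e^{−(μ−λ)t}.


W ~ Exponential(μ−λ) for M/M/1.
μ − λ = 64.32 − 33.2 = 31.1200
P(W > t) = e^{−(μ−λ)t} = e^{−2.7603} = 0.063270

Final: 0.063270


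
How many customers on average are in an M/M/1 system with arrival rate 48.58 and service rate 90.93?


ρ = λ/μ = 48.58/90.93 = 0.5343
L = ρ/(1−ρ) = 0.5343/(1 − 0.5343) = 0.5343/0.4657 = 1.1471

Final: 1.1471


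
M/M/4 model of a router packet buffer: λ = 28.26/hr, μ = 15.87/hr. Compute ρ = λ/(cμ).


ρ = λ/(cμ) = 28.26/(4·15.87) = 28.26/63.48 = 0.4452

Final: 0.4452


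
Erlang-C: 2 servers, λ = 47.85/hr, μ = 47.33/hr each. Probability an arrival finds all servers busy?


a = λ/μ = 1.0110; ρ = a/2 = 0.5055
P₀ = 0.328468 (from M/M/c formula)
C(c,a) = [a^c/(c!(1−ρ))]·P₀ = [1.02209/(2·0.4945)]·0.328468
= 1.03345·0.328468 = 0.339455

Final: 0.339455


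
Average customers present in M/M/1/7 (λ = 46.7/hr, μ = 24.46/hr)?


ρ = 46.7/24.46 = 1.9092
L = ρ[1 − (K+1)ρ^K + Kρ^(K+1)] / [(1−ρ)(1−ρ^(K+1))]
Numerator: 1.9092·(1 − 8·92.474714 + 7·176.556383) = 949.077210
Denominator: (-0.9092)·(-175.556383) = 159.622811
L = 949.077210/159.622811 = 5.9457

Final: 5.9457


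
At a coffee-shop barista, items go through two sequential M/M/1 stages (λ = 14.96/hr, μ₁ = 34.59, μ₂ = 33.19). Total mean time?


Each node sees arrival rate λ = 14.96/hr (tandem ⇒ throughput preserved).
W₁ = 1/(μ₁−λ) = 1/(34.59−14.96) = 0.05094 hr
W₂ = 1/(μ₂−λ) = 1/(33.19−14.96) = 0.05485 hr
W_total = W₁ + W₂ = 0.05094 + 0.05485 = 0.10580 hr

Final: 0.10580 hr


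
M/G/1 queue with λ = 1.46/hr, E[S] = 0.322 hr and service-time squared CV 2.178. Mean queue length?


ρ = λ·E[S] = 1.46·0.322 = 0.4701
Lq = ρ²(1+C_s²)/(2(1−ρ)) = 0.2210·(1+2.178)/(2·0.5299)
= 0.2210·3.1780/1.0598 = 0.66277

Final: 0.66277


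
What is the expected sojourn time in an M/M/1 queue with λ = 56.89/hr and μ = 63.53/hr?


W = 1/(μ−λ) = 1/(63.53 − 56.89) = 1/6.64 = 0.1506 hr

Final: 0.1506 hr


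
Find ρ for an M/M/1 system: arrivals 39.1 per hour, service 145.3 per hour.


ρ = λ/μ = 39.1/145.3 = 0.2691

Final: 0.2691


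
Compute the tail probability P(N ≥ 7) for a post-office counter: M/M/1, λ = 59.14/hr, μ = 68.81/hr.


ρ = 59.14/68.81 = 0.8595
P(N ≥ n) = ρ^n = 0.8595^7 = 0.346424

Final: 0.346424


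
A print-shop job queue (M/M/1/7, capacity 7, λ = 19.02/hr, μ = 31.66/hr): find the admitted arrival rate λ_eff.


ρ = 0.6008; P_K = (1−ρ)ρ^7/(1−ρ^8) = 0.011470
λ_eff = λ(1 − P_K) = 19.02·(1 − 0.011470) = 19.02·0.988530 = 18.8018 /hr

Final: 18.8018 /hr


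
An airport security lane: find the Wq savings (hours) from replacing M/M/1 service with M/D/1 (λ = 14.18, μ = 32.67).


ρ = 14.18/32.67 = 0.4340
Wq(M/M/1) = ρ/(μ−λ) = 0.4340/18.49 = 0.02347 hr
Wq(M/D/1) = ρ/(2(μ−λ)) = 0.01174 hr
Savings = 0.02347 − 0.01174 = 0.01174 hr

Final: 0.01174 hr


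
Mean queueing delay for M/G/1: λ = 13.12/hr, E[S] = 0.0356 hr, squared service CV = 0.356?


ρ = λ·E[S] = 13.12·0.0356 = 0.4671
E[S²] = E[S]²(1+C_s²) = 0.0356²·(1+0.356) = 0.001719
Wq = λ·E[S²]/(2(1−ρ)) = 13.12·0.001719/(2·0.5329) = 0.02115 hr

Final: 0.02115 hr


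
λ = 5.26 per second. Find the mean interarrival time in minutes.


Mean interarrival time = 1/λ = 1/5.26 second = 0.19011 second
In minutes: 0.19011 × 0.0166667 = 0.003169 min

Final: 0.003169 min


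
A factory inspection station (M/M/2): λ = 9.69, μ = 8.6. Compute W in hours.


a = 1.1267; ρ = 0.5634; P₀ = 0.279286
Lq = P₀·a^c·ρ/(c!(1−ρ)²) = 0.52389
Wq = Lq/λ = 0.52389/9.69 = 0.05407 hr
W = Wq + 1/μ = 0.05407 + 0.11628 = 0.17034 hr

Final: 0.17034 hr


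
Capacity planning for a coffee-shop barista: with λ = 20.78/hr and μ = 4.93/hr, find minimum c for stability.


Stability requires cμ > λ ⇔ c > λ/μ.
λ/μ = 20.78/4.93 = 4.2150
Minimum integer c = ⌊4.2150⌋ + 1 = 5
Check: 5·4.93 = 24.65 > 20.78, while 4·4.93 = 19.72 ≤ 20.78

Final: 5 servers


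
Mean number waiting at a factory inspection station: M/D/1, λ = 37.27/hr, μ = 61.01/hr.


ρ = 37.27/61.01 = 0.6109
M/D/1: Lq = ρ²/(2(1−ρ)) = 0.3732/(2·0.3891) = 0.47952

Final: 0.47952


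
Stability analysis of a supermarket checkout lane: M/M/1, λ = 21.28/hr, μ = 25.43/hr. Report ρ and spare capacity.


Total capacity cμ = 1·25.43 = 25.43/hr
ρ = λ/(cμ) = 21.28/25.43 = 0.8368
Stable ⇔ ρ < 1: YES
Spare capacity = cμ − λ = 25.43 − 21.28 = 4.15/hr

Final: ρ = 0.8368; stable; margin = 4.15/hr


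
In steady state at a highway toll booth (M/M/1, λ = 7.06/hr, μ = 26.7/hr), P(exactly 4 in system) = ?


ρ = 7.06/26.7 = 0.2644
P_n = (1−ρ)·ρ^n = (1 − 0.2644)·0.2644^4 = 0.7356·0.004888 = 0.003596

Final: 0.003596


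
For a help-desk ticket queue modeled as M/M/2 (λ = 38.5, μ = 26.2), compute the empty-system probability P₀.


a = λ/μ = 38.5/26.2 = 1.4695; ρ = a/c = 0.7347
Σ_{k=0}^{1} a^k/k! (terms k=0..1) = 1.00000 + 1.46947 = 2.46947
Tail: a^2/(2!(1−ρ)) = 2.15933/(2·0.2653) = 4.07010
P₀ = 1/(2.46947 + 4.07010) = 1/6.53957 = 0.152915

Final: 0.152915


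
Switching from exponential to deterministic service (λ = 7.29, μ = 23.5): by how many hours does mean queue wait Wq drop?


ρ = 7.29/23.5 = 0.3102
Wq(M/M/1) = ρ/(μ−λ) = 0.3102/16.21 = 0.01914 hr
Wq(M/D/1) = ρ/(2(μ−λ)) = 0.009569 hr
Savings = 0.01914 − 0.009569 = 0.009569 hr

Final: 0.009569 hr


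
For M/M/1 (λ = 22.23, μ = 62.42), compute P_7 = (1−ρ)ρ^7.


ρ = 22.23/62.42 = 0.3561
P_n = (1−ρ)·ρ^n = (1 − 0.3561)·0.3561^7 = 0.6439·0.0007266 = 0.0004678

Final: 0.0004678


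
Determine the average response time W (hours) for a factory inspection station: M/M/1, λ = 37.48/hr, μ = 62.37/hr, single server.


W = 1/(μ−λ) = 1/(62.37 − 37.48) = 1/24.89 = 0.04018 hr

Final: 0.04018 hr


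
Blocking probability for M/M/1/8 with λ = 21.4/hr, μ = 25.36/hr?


ρ = λ/μ = 21.4/25.36 = 0.8438
P_K = (1−ρ)ρ^K/(1−ρ^(K+1)) = (0.1562·0.257108)/(1 − 0.216961)
= 0.040148/0.783039 = 0.051272

Final: 0.051272


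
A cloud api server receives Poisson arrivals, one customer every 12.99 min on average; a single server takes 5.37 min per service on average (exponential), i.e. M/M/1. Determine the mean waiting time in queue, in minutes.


λ = 60/12.99 = 4.6189 /hr
μ = 60/5.37 = 11.1732 /hr
ρ = λ/μ = 4.6189/11.1732 = 0.4134
Wq = ρ/(μ−λ) = 0.4134/(11.1732−4.6189) = 0.06307 hr
In minutes: 0.06307·60 = 3.784 min

Final: 3.784 min


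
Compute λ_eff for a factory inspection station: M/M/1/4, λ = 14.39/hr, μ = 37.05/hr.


ρ = 0.3884; P_K = (1−ρ)ρ^4/(1−ρ^5) = 0.014042
λ_eff = λ(1 − P_K) = 14.39·(1 − 0.014042) = 14.39·0.985958 = 14.1879 /hr

Final: 14.1879 /hr


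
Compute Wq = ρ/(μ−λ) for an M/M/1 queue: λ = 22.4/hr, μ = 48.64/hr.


ρ = 22.4/48.64 = 0.4605
Wq = ρ/(μ−λ) = 0.4605/(48.64 − 22.4) = 0.4605/26.24 = 0.01755 hr

Final: 0.01755 hr


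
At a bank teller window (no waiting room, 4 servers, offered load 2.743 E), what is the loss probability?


B(c,a) = (a^c/c!) / Σ_{k=0}^{c} a^k/k!
a^4/4! = 2.358805
Σ terms (k=0..4): 1.00000 + 2.74300 + 3.76202 + 3.43974 + 2.35880 = 13.303574
B = 2.358805/13.303574 = 0.177306

Final: 0.177306


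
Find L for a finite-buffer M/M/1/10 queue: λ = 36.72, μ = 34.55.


ρ = 36.72/34.55 = 1.0628
L = ρ[1 − (K+1)ρ^K + Kρ^(K+1)] / [(1−ρ)(1−ρ^(K+1))]
Numerator: 1.0628·(1 − 11·1.838850 + 10·1.954343) = 0.335939
Denominator: (-0.06281)·(-0.954343) = 0.059940
L = 0.335939/0.059940 = 5.6046

Final: 5.6046


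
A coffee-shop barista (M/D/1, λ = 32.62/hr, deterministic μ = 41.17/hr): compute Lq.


ρ = 32.62/41.17 = 0.7923
M/D/1: Lq = ρ²/(2(1−ρ)) = 0.6278/(2·0.2077) = 1.51144

Final: 1.51144


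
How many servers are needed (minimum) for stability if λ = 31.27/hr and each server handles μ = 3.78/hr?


Stability requires cμ > λ ⇔ c > λ/μ.
λ/μ = 31.27/3.78 = 8.2725
Minimum integer c = ⌊8.2725⌋ + 1 = 9
Check: 9·3.78 = 34.02 > 31.27, while 8·3.78 = 30.24 ≤ 31.27

Final: 9 servers


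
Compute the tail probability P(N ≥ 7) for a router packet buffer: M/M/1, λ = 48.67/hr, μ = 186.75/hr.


ρ = 48.67/186.75 = 0.2606
P(N ≥ n) = ρ^n = 0.2606^7 = 0.00008166

Final: 0.00008166


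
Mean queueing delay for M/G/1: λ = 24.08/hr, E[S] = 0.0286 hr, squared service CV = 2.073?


ρ = λ·E[S] = 24.08·0.0286 = 0.6887
E[S²] = E[S]²(1+C_s²) = 0.0286²·(1+2.073) = 0.002514
Wq = λ·E[S²]/(2(1−ρ)) = 24.08·0.002514/(2·0.3113) = 0.09721 hr

Final: 0.09721 hr


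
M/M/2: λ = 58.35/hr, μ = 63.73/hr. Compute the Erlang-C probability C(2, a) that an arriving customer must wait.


a = λ/μ = 0.9156; ρ = a/2 = 0.4578
P₀ = 0.371939 (from M/M/c formula)
C(c,a) = [a^c/(c!(1−ρ))]·P₀ = [0.83829/(2·0.5422)]·0.371939
= 0.77303·0.371939 = 0.287520

Final: 0.287520


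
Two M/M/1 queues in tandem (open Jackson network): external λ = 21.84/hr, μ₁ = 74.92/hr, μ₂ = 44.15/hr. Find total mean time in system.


Each node sees arrival rate λ = 21.84/hr (tandem ⇒ throughput preserved).
W₁ = 1/(μ₁−λ) = 1/(74.92−21.84) = 0.01884 hr
W₂ = 1/(μ₂−λ) = 1/(44.15−21.84) = 0.04482 hr
W_total = W₁ + W₂ = 0.01884 + 0.04482 = 0.06366 hr

Final: 0.06366 hr


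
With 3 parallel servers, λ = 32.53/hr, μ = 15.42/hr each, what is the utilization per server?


ρ = λ/(cμ) = 32.53/(3·15.42) = 32.53/46.26 = 0.7032

Final: 0.7032


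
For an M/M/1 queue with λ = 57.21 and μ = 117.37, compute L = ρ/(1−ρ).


ρ = λ/μ = 57.21/117.37 = 0.4874
L = ρ/(1−ρ) = 0.4874/(1 − 0.4874) = 0.4874/0.5126 = 0.9510

Final: 0.9510


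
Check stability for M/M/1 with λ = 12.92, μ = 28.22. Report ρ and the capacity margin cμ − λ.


Total capacity cμ = 1·28.22 = 28.22/hr
ρ = λ/(cμ) = 12.92/28.22 = 0.4578
Stable ⇔ ρ < 1: YES
Spare capacity = cμ − λ = 28.22 − 12.92 = 15.30/hr

Final: ρ = 0.4578; stable; margin = 15.30/hr


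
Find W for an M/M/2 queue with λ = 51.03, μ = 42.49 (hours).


a = 1.2010; ρ = 0.6005; P₀ = 0.249614
Lq = P₀·a^c·ρ/(c!(1−ρ)²) = 0.67730
Wq = Lq/λ = 0.67730/51.03 = 0.01327 hr
W = Wq + 1/μ = 0.01327 + 0.02353 = 0.03681 hr

Final: 0.03681 hr


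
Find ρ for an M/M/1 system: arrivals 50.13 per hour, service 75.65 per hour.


ρ = λ/μ = 50.13/75.65 = 0.6627

Final: 0.6627


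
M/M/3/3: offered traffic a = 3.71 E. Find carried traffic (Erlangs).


B(3,3.71) = 0.423363 (Erlang-B)
Carried load = a(1 − B) = 3.71·(1 − 0.423363) = 3.71·0.576637 = 2.1393 E

Final: 2.1393 Erlangs


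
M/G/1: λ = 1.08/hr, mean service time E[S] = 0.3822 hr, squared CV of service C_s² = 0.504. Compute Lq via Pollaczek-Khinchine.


ρ = λ·E[S] = 1.08·0.3822 = 0.4128
Lq = ρ²(1+C_s²)/(2(1−ρ)) = 0.1704·(1+0.504)/(2·0.5872)
= 0.1704·1.5040/1.1744 = 0.21819

Final: 0.21819


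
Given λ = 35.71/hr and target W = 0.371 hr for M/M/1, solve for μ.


W = 1/(μ−λ) ⇒ μ − λ = 1/W = 1/0.371 = 2.6954
μ = λ + 1/W = 35.71 + 2.6954 = 38.4054 per hr

Final: 38.4054 /hr


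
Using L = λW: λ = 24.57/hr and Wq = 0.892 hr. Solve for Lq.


Lq = λWq = 24.57·0.892 = 21.9164

Final: 21.9164


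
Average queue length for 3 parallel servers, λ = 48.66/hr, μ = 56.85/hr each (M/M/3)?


a = λ/μ = 0.8559; ρ = a/3 = 0.2853
P₀ = 0.422210
Lq = P₀·a^c·ρ / (c!·(1−ρ)²) = 0.422210·0.62708·0.2853/(6·0.51078)
= 0.02465

Final: 0.02465


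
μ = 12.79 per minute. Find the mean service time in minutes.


Mean service time = 1/μ = 1/12.79 minute = 0.07819 minute
In minutes: 0.07819 × 1 = 0.07819 min

Final: 0.07819 min


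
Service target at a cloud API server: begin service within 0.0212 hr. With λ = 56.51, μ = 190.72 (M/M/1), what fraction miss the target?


ρ = 56.51/190.72 = 0.2963
P(Wq > t) = ρ·e^{−(μ−λ)t} = 0.2963·e^{−2.8453}
= 0.2963·0.058120 = 0.017221

Final: 0.017221


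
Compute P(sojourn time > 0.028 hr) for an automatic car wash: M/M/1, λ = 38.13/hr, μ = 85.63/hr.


W ~ Exponential(μ−λ) for M/M/1.
μ − λ = 85.63 − 38.13 = 47.5000
P(W > t) = e^{−(μ−λ)t} = e^{−1.3300} = 0.264477

Final: 0.264477


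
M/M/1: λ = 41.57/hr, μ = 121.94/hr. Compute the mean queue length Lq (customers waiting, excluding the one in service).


ρ = 41.57/121.94 = 0.3409
Lq = ρ²/(1−ρ) = 0.1162/0.6591 = 0.1763

Final: 0.1763


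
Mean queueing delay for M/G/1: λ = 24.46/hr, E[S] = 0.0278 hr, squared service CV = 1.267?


ρ = λ·E[S] = 24.46·0.0278 = 0.6800
E[S²] = E[S]²(1+C_s²) = 0.0278²·(1+1.267) = 0.001752
Wq = λ·E[S²]/(2(1−ρ)) = 24.46·0.001752/(2·0.3200) = 0.06696 hr

Final: 0.06696 hr


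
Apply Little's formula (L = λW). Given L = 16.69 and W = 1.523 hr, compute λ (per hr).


λ = L/W = 16.69/1.523 = 10.9586 /hr

Final: 10.9586 /hr


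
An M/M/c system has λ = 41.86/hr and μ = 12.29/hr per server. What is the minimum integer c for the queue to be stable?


Stability requires cμ > λ ⇔ c > λ/μ.
λ/μ = 41.86/12.29 = 3.4060
Minimum integer c = ⌊3.4060⌋ + 1 = 4
Check: 4·12.29 = 49.16 > 41.86, while 3·12.29 = 36.87 ≤ 41.86

Final: 4 servers


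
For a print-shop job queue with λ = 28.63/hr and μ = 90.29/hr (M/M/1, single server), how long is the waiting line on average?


ρ = 28.63/90.29 = 0.3171
Lq = ρ²/(1−ρ) = 0.1005/0.6829 = 0.1472

Final: 0.1472


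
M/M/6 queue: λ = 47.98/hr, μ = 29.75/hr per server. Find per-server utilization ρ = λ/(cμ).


ρ = λ/(cμ) = 47.98/(6·29.75) = 47.98/178.50 = 0.2688

Final: 0.2688


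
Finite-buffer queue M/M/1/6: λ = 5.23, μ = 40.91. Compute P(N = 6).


ρ = λ/μ = 5.23/40.91 = 0.1278
P_K = (1−ρ)ρ^K/(1−ρ^(K+1)) = (0.8722·0.000004365)/(1 − 0.0000005581)
= 0.000003807/0.999999 = 0.000003807

Final: 0.000003807


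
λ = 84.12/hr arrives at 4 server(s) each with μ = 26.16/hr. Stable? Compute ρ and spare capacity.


Total capacity cμ = 4·26.16 = 104.64/hr
ρ = λ/(cμ) = 84.12/104.64 = 0.8039
Stable ⇔ ρ < 1: YES
Spare capacity = cμ − λ = 104.64 − 84.12 = 20.52/hr

Final: ρ = 0.8039; stable; margin = 20.52/hr


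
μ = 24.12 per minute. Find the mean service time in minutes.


Mean service time = 1/μ = 1/24.12 minute = 0.04146 minute
In minutes: 0.04146 × 1 = 0.04146 min

Final: 0.04146 min


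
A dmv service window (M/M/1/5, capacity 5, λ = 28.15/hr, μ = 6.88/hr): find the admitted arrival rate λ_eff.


ρ = 4.0916; P_K = (1−ρ)ρ^5/(1−ρ^6) = 0.755756
λ_eff = λ(1 − P_K) = 28.15·(1 − 0.755756) = 28.15·0.244244 = 6.8755 /hr

Final: 6.8755 /hr


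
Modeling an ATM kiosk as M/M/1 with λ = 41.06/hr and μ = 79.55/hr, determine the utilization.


ρ = λ/μ = 41.06/79.55 = 0.5162

Final: 0.5162


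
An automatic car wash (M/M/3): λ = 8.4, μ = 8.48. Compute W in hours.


a = 0.9906; ρ = 0.3302; P₀ = 0.367238
Lq = P₀·a^c·ρ/(c!(1−ρ)²) = 0.04378
Wq = Lq/λ = 0.04378/8.4 = 0.005212 hr
W = Wq + 1/μ = 0.005212 + 0.11792 = 0.12314 hr

Final: 0.12314 hr


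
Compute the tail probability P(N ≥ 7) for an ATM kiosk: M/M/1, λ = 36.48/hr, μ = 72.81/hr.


ρ = 36.48/72.81 = 0.5010
P(N ≥ n) = ρ^n = 0.5010^7 = 0.007926

Final: 0.007926


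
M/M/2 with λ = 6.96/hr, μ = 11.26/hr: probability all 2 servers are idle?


a = λ/μ = 6.96/11.26 = 0.6181; ρ = a/c = 0.3091
Σ_{k=0}^{1} a^k/k! (terms k=0..1) = 1.00000 + 0.61812 = 1.61812
Tail: a^2/(2!(1−ρ)) = 0.38207/(2·0.6909) = 0.27648
P₀ = 1/(1.61812 + 0.27648) = 1/1.89460 = 0.527815

Final: 0.527815


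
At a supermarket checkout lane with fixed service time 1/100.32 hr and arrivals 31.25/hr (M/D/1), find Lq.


ρ = 31.25/100.32 = 0.3115
M/D/1: Lq = ρ²/(2(1−ρ)) = 0.09703/(2·0.6885) = 0.07047

Final: 0.07047


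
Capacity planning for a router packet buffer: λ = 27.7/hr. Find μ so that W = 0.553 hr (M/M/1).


W = 1/(μ−λ) ⇒ μ − λ = 1/W = 1/0.553 = 1.8083
μ = λ + 1/W = 27.7 + 1.8083 = 29.5083 per hr

Final: 29.5083 /hr


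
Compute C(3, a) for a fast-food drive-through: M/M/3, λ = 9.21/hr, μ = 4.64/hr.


a = λ/μ = 1.9849; ρ = a/3 = 0.6616
P₀ = 0.113547 (from M/M/c formula)
C(c,a) = [a^c/(c!(1−ρ))]·P₀ = [7.82033/(6·0.3384)]·0.113547
= 3.85205·0.113547 = 0.437390

Final: 0.437390


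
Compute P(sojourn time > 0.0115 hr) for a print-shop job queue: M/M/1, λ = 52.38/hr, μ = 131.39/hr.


W ~ Exponential(μ−λ) for M/M/1.
μ − λ = 131.39 − 52.38 = 79.0100
P(W > t) = e^{−(μ−λ)t} = e^{−0.9086} = 0.403082

Final: 0.403082


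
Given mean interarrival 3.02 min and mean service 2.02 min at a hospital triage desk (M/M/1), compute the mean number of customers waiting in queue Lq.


λ = 60/3.02 = 19.8675 /hr
μ = 60/2.02 = 29.7030 /hr
ρ = λ/μ = 19.8675/29.7030 = 0.6689
Lq = ρ²/(1−ρ) = 0.4474/0.3311 = 1.3511

Final: 1.3511


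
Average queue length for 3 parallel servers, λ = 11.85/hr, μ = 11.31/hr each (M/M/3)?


a = λ/μ = 1.0477; ρ = a/3 = 0.3492
P₀ = 0.345876
Lq = P₀·a^c·ρ / (c!·(1−ρ)²) = 0.345876·1.15018·0.3492/(6·0.42348)
= 0.05468

Final: 0.05468


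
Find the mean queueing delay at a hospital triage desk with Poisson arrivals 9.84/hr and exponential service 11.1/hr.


ρ = 9.84/11.1 = 0.8865
Wq = ρ/(μ−λ) = 0.8865/(11.1 − 9.84) = 0.8865/1.26 = 0.7036 hr

Final: 0.7036 hr


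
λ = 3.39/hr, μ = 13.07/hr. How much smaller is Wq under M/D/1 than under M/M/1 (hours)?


ρ = 3.39/13.07 = 0.2594
Wq(M/M/1) = ρ/(μ−λ) = 0.2594/9.68 = 0.02679 hr
Wq(M/D/1) = ρ/(2(μ−λ)) = 0.01340 hr
Savings = 0.02679 − 0.01340 = 0.01340 hr

Final: 0.01340 hr


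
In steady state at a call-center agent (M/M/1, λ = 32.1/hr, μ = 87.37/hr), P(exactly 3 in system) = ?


ρ = 32.1/87.37 = 0.3674
P_n = (1−ρ)·ρ^n = (1 − 0.3674)·0.3674^3 = 0.6326·0.049594 = 0.031373

Final: 0.031373


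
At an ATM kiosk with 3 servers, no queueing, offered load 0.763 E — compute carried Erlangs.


B(3,0.763) = 0.034788 (Erlang-B)
Carried load = a(1 − B) = 0.763·(1 − 0.034788) = 0.763·0.965212 = 0.7365 E

Final: 0.7365 Erlangs


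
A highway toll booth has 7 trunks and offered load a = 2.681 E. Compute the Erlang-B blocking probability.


B(c,a) = (a^c/c!) / Σ_{k=0}^{c} a^k/k!
a^7/7! = 0.197536
Σ terms (k=0..7): 1.00000 + 2.68100 + 3.59388 + 3.21173 + 2.15266 + 1.15426 + 0.51576 + 0.19754 = 14.506830
B = 0.197536/14.506830 = 0.013617

Final: 0.013617


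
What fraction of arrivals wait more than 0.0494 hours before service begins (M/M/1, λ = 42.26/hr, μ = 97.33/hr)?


ρ = 42.26/97.33 = 0.4342
P(Wq > t) = ρ·e^{−(μ−λ)t} = 0.4342·e^{−2.7205}
= 0.4342·0.065845 = 0.028589

Final: 0.028589


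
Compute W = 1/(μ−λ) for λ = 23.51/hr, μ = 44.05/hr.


W = 1/(μ−λ) = 1/(44.05 − 23.51) = 1/20.54 = 0.04869 hr

Final: 0.04869 hr


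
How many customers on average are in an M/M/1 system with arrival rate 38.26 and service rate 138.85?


ρ = λ/μ = 38.26/138.85 = 0.2755
L = ρ/(1−ρ) = 0.2755/(1 − 0.2755) = 0.2755/0.7245 = 0.3804

Final: 0.3804


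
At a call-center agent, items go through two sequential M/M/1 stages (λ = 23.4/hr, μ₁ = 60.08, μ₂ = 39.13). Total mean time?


Each node sees arrival rate λ = 23.4/hr (tandem ⇒ throughput preserved).
W₁ = 1/(μ₁−λ) = 1/(60.08−23.4) = 0.02726 hr
W₂ = 1/(μ₂−λ) = 1/(39.13−23.4) = 0.06357 hr
W_total = W₁ + W₂ = 0.02726 + 0.06357 = 0.09084 hr

Final: 0.09084 hr


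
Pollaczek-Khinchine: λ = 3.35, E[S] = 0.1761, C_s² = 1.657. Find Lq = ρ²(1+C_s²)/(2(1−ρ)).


ρ = λ·E[S] = 3.35·0.1761 = 0.5899
Lq = ρ²(1+C_s²)/(2(1−ρ)) = 0.3480·(1+1.657)/(2·0.4101)
= 0.3480·2.6570/0.8201 = 1.12750

Final: 1.12750


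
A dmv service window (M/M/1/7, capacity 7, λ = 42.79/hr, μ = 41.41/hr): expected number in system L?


ρ = 42.79/41.41 = 1.0333
L = ρ[1 − (K+1)ρ^K + Kρ^(K+1)] / [(1−ρ)(1−ρ^(K+1))]
Numerator: 1.0333·(1 − 8·1.257938 + 7·1.299860) = 0.036693
Denominator: (-0.03333)·(-0.299860) = 0.009993
L = 0.036693/0.009993 = 3.6719

Final: 3.6719


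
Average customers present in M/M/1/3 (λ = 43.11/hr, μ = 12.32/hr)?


ρ = 43.11/12.32 = 3.4992
L = ρ[1 − (K+1)ρ^K + Kρ^(K+1)] / [(1−ρ)(1−ρ^(K+1))]
Numerator: 3.4992·(1 − 4·42.845177 + 3·149.923344) = 977.635850
Denominator: (-2.4992)·(-148.923344) = 372.187480
L = 977.635850/372.187480 = 2.6267

Final: 2.6267


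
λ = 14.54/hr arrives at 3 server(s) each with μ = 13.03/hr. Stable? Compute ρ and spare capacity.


Total capacity cμ = 3·13.03 = 39.09/hr
ρ = λ/(cμ) = 14.54/39.09 = 0.3720
Stable ⇔ ρ < 1: YES
Spare capacity = cμ − λ = 39.09 − 14.54 = 24.55/hr

Final: ρ = 0.3720; stable; margin = 24.55/hr


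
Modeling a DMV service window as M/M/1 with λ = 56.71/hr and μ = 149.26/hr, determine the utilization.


ρ = λ/μ = 56.71/149.26 = 0.3799

Final: 0.3799


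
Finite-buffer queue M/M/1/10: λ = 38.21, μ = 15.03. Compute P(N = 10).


ρ = λ/μ = 38.21/15.03 = 2.5422
P_K = (1−ρ)ρ^K/(1−ρ^(K+1)) = (-1.5422·11276.662199)/(1 − 28668.081346)
= -17391.419147/-28667.081346 = 0.606669

Final: 0.606669


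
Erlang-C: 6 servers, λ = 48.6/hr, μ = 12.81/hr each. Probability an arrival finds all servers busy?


a = λ/μ = 3.7939; ρ = a/6 = 0.6323
P₀ = 0.021035 (from M/M/c formula)
C(c,a) = [a^c/(c!(1−ρ))]·P₀ = [2982.10436/(720·0.3677)]·0.021035
= 11.26467·0.021035 = 0.236953

Final: 0.236953


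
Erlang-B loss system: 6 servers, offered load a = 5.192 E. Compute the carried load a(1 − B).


B(6,5.192) = 0.206232 (Erlang-B)
Carried load = a(1 − B) = 5.192·(1 − 0.206232) = 5.192·0.793768 = 4.1212 E

Final: 4.1212 Erlangs


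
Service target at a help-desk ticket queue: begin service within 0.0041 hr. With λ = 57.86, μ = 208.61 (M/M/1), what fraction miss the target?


ρ = 57.86/208.61 = 0.2774
P(Wq > t) = ρ·e^{−(μ−λ)t} = 0.2774·e^{−0.6181}
= 0.2774·0.538981 = 0.149492

Final: 0.149492


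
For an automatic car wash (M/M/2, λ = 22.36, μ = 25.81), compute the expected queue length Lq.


a = λ/μ = 0.8663; ρ = a/2 = 0.4332
P₀ = 0.395512
Lq = P₀·a^c·ρ / (c!·(1−ρ)²) = 0.395512·0.75053·0.4332/(2·0.32130)
= 0.20010

Final: 0.20010


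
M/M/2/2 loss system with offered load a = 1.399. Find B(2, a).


B(c,a) = (a^c/c!) / Σ_{k=0}^{c} a^k/k!
a^2/2! = 0.978600
Σ terms (k=0..2): 1.00000 + 1.39900 + 0.97860 = 3.377600
B = 0.978600/3.377600 = 0.289732

Final: 0.289732


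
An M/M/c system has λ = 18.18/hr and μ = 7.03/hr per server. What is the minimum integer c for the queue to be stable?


Stability requires cμ > λ ⇔ c > λ/μ.
λ/μ = 18.18/7.03 = 2.5861
Minimum integer c = ⌊2.5861⌋ + 1 = 3
Check: 3·7.03 = 21.09 > 18.18, while 2·7.03 = 14.06 ≤ 18.18

Final: 3 servers


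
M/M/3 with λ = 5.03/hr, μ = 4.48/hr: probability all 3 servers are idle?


a = λ/μ = 5.03/4.48 = 1.1228; ρ = a/c = 0.3743
Σ_{k=0}^{2} a^k/k! (terms k=0..2) = 1.00000 + 1.12277 + 0.63030 = 2.75307
Tail: a^3/(3!(1−ρ)) = 1.41537/(6·0.6257) = 0.37698
P₀ = 1/(2.75307 + 0.37698) = 1/3.13005 = 0.319483

Final: 0.319483


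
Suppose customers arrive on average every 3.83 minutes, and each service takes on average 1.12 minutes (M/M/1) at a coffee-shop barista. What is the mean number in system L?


λ = 60/3.83 = 15.6658 /hr
μ = 60/1.12 = 53.5714 /hr
ρ = λ/μ = 15.6658/53.5714 = 0.2924
L = ρ/(1−ρ) = 0.2924/0.7076 = 0.4133

Final: 0.4133


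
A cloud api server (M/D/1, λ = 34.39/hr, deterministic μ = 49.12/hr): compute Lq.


ρ = 34.39/49.12 = 0.7001
M/D/1: Lq = ρ²/(2(1−ρ)) = 0.4902/(2·0.2999) = 0.81728

Final: 0.81728


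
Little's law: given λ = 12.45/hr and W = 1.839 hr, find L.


L = λW = 12.45·1.839 = 22.8956

Final: 22.8956


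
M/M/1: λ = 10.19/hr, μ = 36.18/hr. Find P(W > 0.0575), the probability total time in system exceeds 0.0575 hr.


W ~ Exponential(μ−λ) for M/M/1.
μ − λ = 36.18 − 10.19 = 25.9900
P(W > t) = e^{−(μ−λ)t} = e^{−1.4944} = 0.224378

Final: 0.224378


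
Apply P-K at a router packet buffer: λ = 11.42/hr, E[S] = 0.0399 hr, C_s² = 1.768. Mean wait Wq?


ρ = λ·E[S] = 11.42·0.0399 = 0.4557
E[S²] = E[S]²(1+C_s²) = 0.0399²·(1+1.768) = 0.004407
Wq = λ·E[S²]/(2(1−ρ)) = 11.42·0.004407/(2·0.5443) = 0.04622 hr

Final: 0.04622 hr


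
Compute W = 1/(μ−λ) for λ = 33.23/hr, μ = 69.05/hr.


W = 1/(μ−λ) = 1/(69.05 − 33.23) = 1/35.82 = 0.02792 hr

Final: 0.02792 hr


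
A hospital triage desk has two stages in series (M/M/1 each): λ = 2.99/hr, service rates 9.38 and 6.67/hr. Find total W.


Each node sees arrival rate λ = 2.99/hr (tandem ⇒ throughput preserved).
W₁ = 1/(μ₁−λ) = 1/(9.38−2.99) = 0.15649 hr
W₂ = 1/(μ₂−λ) = 1/(6.67−2.99) = 0.27174 hr
W_total = W₁ + W₂ = 0.15649 + 0.27174 = 0.42823 hr

Final: 0.42823 hr


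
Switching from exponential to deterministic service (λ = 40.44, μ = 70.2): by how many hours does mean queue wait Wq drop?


ρ = 40.44/70.2 = 0.5761
Wq(M/M/1) = ρ/(μ−λ) = 0.5761/29.76 = 0.01936 hr
Wq(M/D/1) = ρ/(2(μ−λ)) = 0.009679 hr
Savings = 0.01936 − 0.009679 = 0.009679 hr

Final: 0.009679 hr


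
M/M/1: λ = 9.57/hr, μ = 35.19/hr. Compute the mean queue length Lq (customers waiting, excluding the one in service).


ρ = 9.57/35.19 = 0.2720
Lq = ρ²/(1−ρ) = 0.07396/0.7280 = 0.1016

Final: 0.1016


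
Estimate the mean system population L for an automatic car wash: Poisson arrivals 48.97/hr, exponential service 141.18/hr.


ρ = λ/μ = 48.97/141.18 = 0.3469
L = ρ/(1−ρ) = 0.3469/(1 − 0.3469) = 0.3469/0.6531 = 0.5311

Final: 0.5311


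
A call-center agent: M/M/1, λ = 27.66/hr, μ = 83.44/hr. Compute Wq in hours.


ρ = 27.66/83.44 = 0.3315
Wq = ρ/(μ−λ) = 0.3315/(83.44 − 27.66) = 0.3315/55.78 = 0.005943 hr

Final: 0.005943 hr


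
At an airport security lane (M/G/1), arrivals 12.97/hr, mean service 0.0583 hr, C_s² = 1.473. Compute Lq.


ρ = λ·E[S] = 12.97·0.0583 = 0.7562
Lq = ρ²(1+C_s²)/(2(1−ρ)) = 0.5718·(1+1.473)/(2·0.2438)
= 0.5718·2.4730/0.4877 = 2.89928

Final: 2.89928


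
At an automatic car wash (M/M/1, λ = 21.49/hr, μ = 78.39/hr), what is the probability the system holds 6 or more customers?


ρ = 21.49/78.39 = 0.2741
P(N ≥ n) = ρ^n = 0.2741^6 = 0.0004245

Final: 0.0004245


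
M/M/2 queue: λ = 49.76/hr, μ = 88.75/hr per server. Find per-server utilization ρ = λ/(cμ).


ρ = λ/(cμ) = 49.76/(2·88.75) = 49.76/177.50 = 0.2803

Final: 0.2803


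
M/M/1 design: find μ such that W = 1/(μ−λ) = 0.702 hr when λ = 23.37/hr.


W = 1/(μ−λ) ⇒ μ − λ = 1/W = 1/0.702 = 1.4245
μ = λ + 1/W = 23.37 + 1.4245 = 24.7945 per hr

Final: 24.7945 /hr


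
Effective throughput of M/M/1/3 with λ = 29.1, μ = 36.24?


ρ = 0.8030; P_K = (1−ρ)ρ^3/(1−ρ^4) = 0.174589
λ_eff = λ(1 − P_K) = 29.1·(1 − 0.174589) = 29.1·0.825411 = 24.0195 /hr

Final: 24.0195 /hr


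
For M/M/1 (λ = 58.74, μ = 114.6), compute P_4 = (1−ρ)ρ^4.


ρ = 58.74/114.6 = 0.5126
P_n = (1−ρ)·ρ^n = (1 − 0.5126)·0.5126^4 = 0.4874·0.069024 = 0.033644

Final: 0.033644


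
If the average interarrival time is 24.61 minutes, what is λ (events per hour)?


λ = 1/(interarrival time) in consistent units.
1 hour = 60 min, so λ = 60/24.61 = 2.4380 per hour

Final: 2.4380 /hr


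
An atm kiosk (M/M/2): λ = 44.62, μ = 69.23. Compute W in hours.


a = 0.6445; ρ = 0.3223; P₀ = 0.512563
Lq = P₀·a^c·ρ/(c!(1−ρ)²) = 0.07469
Wq = Lq/λ = 0.07469/44.62 = 0.001674 hr
W = Wq + 1/μ = 0.001674 + 0.01444 = 0.01612 hr

Final: 0.01612 hr


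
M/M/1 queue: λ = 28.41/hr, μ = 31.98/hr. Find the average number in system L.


ρ = λ/μ = 28.41/31.98 = 0.8884
L = ρ/(1−ρ) = 0.8884/(1 − 0.8884) = 0.8884/0.1116 = 7.9580

Final: 7.9580


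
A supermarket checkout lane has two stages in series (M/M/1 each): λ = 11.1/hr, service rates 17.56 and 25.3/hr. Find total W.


Each node sees arrival rate λ = 11.1/hr (tandem ⇒ throughput preserved).
W₁ = 1/(μ₁−λ) = 1/(17.56−11.1) = 0.15480 hr
W₂ = 1/(μ₂−λ) = 1/(25.3−11.1) = 0.07042 hr
W_total = W₁ + W₂ = 0.15480 + 0.07042 = 0.22522 hr

Final: 0.22522 hr


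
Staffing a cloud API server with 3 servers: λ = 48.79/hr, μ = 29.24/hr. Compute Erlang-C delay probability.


a = λ/μ = 1.6686; ρ = a/3 = 0.5562
P₀ = 0.172252 (from M/M/c formula)
C(c,a) = [a^c/(c!(1−ρ))]·P₀ = [4.64580/(6·0.4438)]·0.172252
= 1.74471·0.172252 = 0.300530

Final: 0.300530


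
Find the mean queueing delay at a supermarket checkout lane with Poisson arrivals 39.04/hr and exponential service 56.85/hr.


ρ = 39.04/56.85 = 0.6867
Wq = ρ/(μ−λ) = 0.6867/(56.85 − 39.04) = 0.6867/17.81 = 0.03856 hr

Final: 0.03856 hr


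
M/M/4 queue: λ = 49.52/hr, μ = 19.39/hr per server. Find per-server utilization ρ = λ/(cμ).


ρ = λ/(cμ) = 49.52/(4·19.39) = 49.52/77.56 = 0.6385

Final: 0.6385


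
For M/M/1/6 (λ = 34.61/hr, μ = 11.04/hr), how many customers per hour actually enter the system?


ρ = 3.1350; P_K = (1−ρ)ρ^6/(1−ρ^7) = 0.681246
λ_eff = λ(1 − P_K) = 34.61·(1 − 0.681246) = 34.61·0.318754 = 11.0321 /hr

Final: 11.0321 /hr


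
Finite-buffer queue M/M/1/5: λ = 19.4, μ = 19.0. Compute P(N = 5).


ρ = λ/μ = 19.4/19.0 = 1.0211
P_K = (1−ρ)ρ^K/(1−ρ^(K+1)) = (-0.02105·1.109790)/(1 − 1.133154)
= -0.023364/-0.133154 = 0.175466

Final: 0.175466


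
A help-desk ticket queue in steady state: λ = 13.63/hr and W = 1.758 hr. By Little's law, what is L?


L = λW = 13.63·1.758 = 23.9615

Final: 23.9615


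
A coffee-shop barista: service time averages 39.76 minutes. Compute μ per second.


μ = 1/(service time) in consistent units.
1 second = 0.0166667 min, so μ = 0.0166667/39.76 = 0.0004192 per second

Final: 0.0004192 /sec


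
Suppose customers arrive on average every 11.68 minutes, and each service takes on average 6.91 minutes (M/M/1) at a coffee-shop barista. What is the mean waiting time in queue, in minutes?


λ = 60/11.68 = 5.1370 /hr
μ = 60/6.91 = 8.6831 /hr
ρ = λ/μ = 5.1370/8.6831 = 0.5916
Wq = ρ/(μ−λ) = 0.5916/(8.6831−5.1370) = 0.16683 hr
In minutes: 0.16683·60 = 10.010 min

Final: 10.010 min


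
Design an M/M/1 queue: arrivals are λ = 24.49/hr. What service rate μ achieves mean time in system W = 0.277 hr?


W = 1/(μ−λ) ⇒ μ − λ = 1/W = 1/0.277 = 3.6101
μ = λ + 1/W = 24.49 + 3.6101 = 28.1001 per hr

Final: 28.1001 /hr
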